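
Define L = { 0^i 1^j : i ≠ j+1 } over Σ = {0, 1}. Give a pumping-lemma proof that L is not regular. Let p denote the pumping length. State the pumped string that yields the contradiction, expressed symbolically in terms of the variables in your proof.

Assume L is regular; let p be its pumping constant.
Choose w = 0^p 1^{p+p!-1}. Since p ≠ (p+p!-1)+1 = p+p!, w ∈ L; and |w| ≥ p.
By the pumping lemma, w = xyz with |xy| ≤ p and |y| > 0.
Since the first p symbols of w are all 0's and |xy| ≤ p, y lies entirely in the leading 0-block: y = 0^k for some k with 1 ≤ k ≤ p.
Since 1 ≤ k ≤ p, k divides p!; set t = 1 + p!/k. Then xy^t z has p + (p!/k)·k = p + p! copies of 0. Now the 0-count is p+p! and (1-count)+1 = (p+p!-1)+1 = p+p!, so i ≠ j+1 fails. So xy^t z = 0^{p+p!} 1^{p+p!-1} ∉ L.
Contradiction. Therefore L is not regular.

0^{p+p!} 1^{p+p!-1}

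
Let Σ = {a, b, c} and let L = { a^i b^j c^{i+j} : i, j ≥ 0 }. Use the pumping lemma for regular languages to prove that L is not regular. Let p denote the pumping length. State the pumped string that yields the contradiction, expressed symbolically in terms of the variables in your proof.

a^{p+k} b^p c^{2p}

Assume L is regular. Let p be the pumping length given by the pumping lemma.
Take w = a^p b^p c^{2p} ∈ L (with i=j=p, i+j=2p), |w| = 4p ≥ p.
By the pumping lemma, w = xyz with |xy| ≤ p and |y| ≥ 1.
The first p characters of w are a's, so xy (and hence y) consists only of a's. Write y = a^k, 1 ≤ k ≤ p.
Consider xy^2z = a^{p+k} b^p c^{2p}. Now the a- and b-counts sum to 2p+k, but the c-count is 2p ≠ 2p+k. So xy^2z ∉ L.
This is a contradiction; hence L is not regular.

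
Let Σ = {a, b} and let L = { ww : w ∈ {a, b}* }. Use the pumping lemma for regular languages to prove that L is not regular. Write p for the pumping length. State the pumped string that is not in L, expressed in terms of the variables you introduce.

Toward a contradiction, assume L is regular with pumping length p.
Take w = a^p b^p a^p b^p = uu where u = a^pb^p; then w ∈ L and |w| = 4p ≥ p.
By the pumping lemma, w = xyz with |xy| ≤ p and |y| ≥ 1.
Since the first p symbols of w are all a's and |xy| ≤ p, y lies entirely in the leading a-block: y = a^k for some k with 1 ≤ k ≤ p.
Pump with i = 2: xy^2z = a^{p+k} b^p a^p b^p, of length 4p+k. Suppose this equals vv. The string starts with a and ends with b, so v does too; thus the boundary between the two copies of v is a b→a transition. There is exactly one such transition, at position 2p+k, so |v| = 2p+k and |vv| = 4p+2k ≠ 4p+k since k ≥ 1. So xy^2z ∉ L.
This is a contradiction; hence L is not regular.

a^{p+k} b^p a^p b^p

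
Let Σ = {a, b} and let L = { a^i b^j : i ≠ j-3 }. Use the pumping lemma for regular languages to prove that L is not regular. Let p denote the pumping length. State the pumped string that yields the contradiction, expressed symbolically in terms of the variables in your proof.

Suppose for contradiction that L is regular, and let p be the pumping length.
Choose w = a^p b^{p+p!+3}. Since p ≠ (p+p!+3)-3 = p+p!, w ∈ L; and |w| ≥ p.
By the pumping lemma, w = xyz with |xy| ≤ p and y is nonempty.
The first p characters of w are a's, so xy (and hence y) consists only of a's. Write y = a^k, 1 ≤ k ≤ p.
Since 1 ≤ k ≤ p, k divides p!; set t = 1 + p!/k. Then xy^t z has p + (p!/k)·k = p + p! copies of a. Now the a-count is p+p! and (b-count)-3 = (p+p!+3)-3 = p+p!, so i ≠ j-3 fails. So xy^t z = a^{p+p!} b^{p+p!+3} ∉ L.
This contradicts the pumping lemma, so L is not regular.

a^{p+p!} b^{p+p!+3}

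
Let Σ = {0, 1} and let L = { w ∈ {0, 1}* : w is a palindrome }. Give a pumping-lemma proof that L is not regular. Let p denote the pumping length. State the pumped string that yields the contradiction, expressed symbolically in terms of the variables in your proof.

0^{p+k} 1 0^p

Assume L is regular. Let p be the pumping length given by the pumping lemma.
Take w = 0^p 1 0^p, a palindrome of length 2p+1 ≥ p.
By the pumping lemma, w = xyz with |xy| ≤ p and y is nonempty.
Since the first p symbols of w are all 0's and |xy| ≤ p, y lies entirely in the leading 0-block: y = 0^k for some k with 1 ≤ k ≤ p.
Pump with i = 2: xy^2z = 0^{p+k} 1 0^p. Its reverse is 0^p 1 0^{p+k}, which differs from xy^2z since k ≥ 1. So xy^2z is not a palindrome and xy^2z ∉ L.
Contradiction. Therefore L is not regular.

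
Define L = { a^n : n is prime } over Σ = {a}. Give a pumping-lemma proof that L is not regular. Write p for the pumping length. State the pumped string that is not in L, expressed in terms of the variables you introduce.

a^{q(1+k)}

Suppose for contradiction that L is regular, and let p be the pumping length.
Let q be a prime with q ≥ p+2 (infinitely many primes exist), and take w = a^q ∈ L with |w| = q ≥ p.
Write w = xyz as guaranteed by the lemma, with |xy| ≤ p and |y| ≥ 1.
Then y = a^k for some k with 1 ≤ k ≤ p.
Since 1 ≤ k ≤ p, |xz| = q-k. Pump with i = q+1: |xy^{q+1}z| = (q-k)+(q+1)k = q+qk = q(1+k), which is composite (both factors ≥ 2). So xy^{q+1}z = a^{q(1+k)} ∉ L.
This contradicts the pumping lemma, so L is not regular.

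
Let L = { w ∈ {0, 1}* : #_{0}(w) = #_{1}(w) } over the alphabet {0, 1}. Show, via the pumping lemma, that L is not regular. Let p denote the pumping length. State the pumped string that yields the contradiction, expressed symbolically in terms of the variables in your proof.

0^{p+k} 1^p

Toward a contradiction, assume L is regular with pumping length p.
Choose w = 0^p 1^p ∈ L with |w| = 2p ≥ p.
The pumping lemma gives a decomposition w = xyz where |xy| ≤ p and |y| ≥ 1.
Because |xy| ≤ p and w begins with p copies of 0, we have y = 0^k with 1 ≤ k ≤ p.
Pump with i = 2: xy^2z = 0^{p+k} 1^p has p+k occurrences of 0 but only p of 1. Since k ≥ 1 the counts differ, so xy^2z ∉ L.
This contradicts the pumping lemma, so L is not regular.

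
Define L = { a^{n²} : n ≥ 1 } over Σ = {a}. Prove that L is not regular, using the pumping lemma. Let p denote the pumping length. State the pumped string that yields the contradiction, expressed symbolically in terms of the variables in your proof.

a^{p²+k}

Suppose for contradiction that L is regular, and let p be the pumping length.
Take w = a^{p²} ∈ L with |w| = p² ≥ p.
Write w = xyz as guaranteed by the lemma, with |xy| ≤ p and |y| > 0.
Then y = a^k for some k with 1 ≤ k ≤ p.
Pump with i = 2: xy^2z = a^{p²+k}. Since 1 ≤ k ≤ p, p² < p²+k ≤ p²+p < (p+1)², so p²+k lies strictly between consecutive squares and is not a perfect square. So xy^2z ∉ L.
This is a contradiction; hence L is not regular.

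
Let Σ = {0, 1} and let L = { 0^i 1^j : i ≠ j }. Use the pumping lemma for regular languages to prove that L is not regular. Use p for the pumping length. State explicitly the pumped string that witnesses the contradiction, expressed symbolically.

Assume L is regular. Let p be the pumping length given by the pumping lemma.
Choose w = 0^p 1^{p+p!}. Since p ≠ p+p!, w ∈ L; and |w| ≥ p.
The pumping lemma gives a decomposition w = xyz where |xy| ≤ p and |y| > 0.
Since the first p symbols of w are all 0's and |xy| ≤ p, y lies entirely in the leading 0-block: y = 0^k for some k with 1 ≤ k ≤ p.
Since 1 ≤ k ≤ p, k divides p!; set t = 1 + p!/k. Then xy^t z has p + (p!/k)·k = p + p! copies of 0. Now the 0-count equals the 1-count, so i ≠ j fails. So xy^t z = 0^{p+p!} 1^{p+p!} ∉ L.
This contradicts the pumping lemma, so L is not regular.

0^{p+p!} 1^{p+p!}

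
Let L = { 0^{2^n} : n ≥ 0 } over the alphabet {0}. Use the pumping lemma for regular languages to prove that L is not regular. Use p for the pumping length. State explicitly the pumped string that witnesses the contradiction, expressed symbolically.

0^{2^p+k}

Assume L is regular. Let p be the pumping length given by the pumping lemma.
Take w = 0^{2^p} ∈ L with |w| = 2^p ≥ p.
Write w = xyz as guaranteed by the lemma, with |xy| ≤ p and |y| ≥ 1.
Then y = 0^k for some k with 1 ≤ k ≤ p.
Pump with i = 2: xy^2z = 0^{2^p+k}. Since 1 ≤ k ≤ p < 2^p, we have 2^p < 2^p+k < 2^{p+1}, so 2^p+k is not a power of 2. So xy^2z ∉ L.
This is a contradiction; hence L is not regular.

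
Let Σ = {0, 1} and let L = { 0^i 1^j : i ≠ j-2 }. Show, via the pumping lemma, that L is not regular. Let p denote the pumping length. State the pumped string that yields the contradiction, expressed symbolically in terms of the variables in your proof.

0^{p+p!} 1^{p+p!+2}

Toward a contradiction, assume L is regular with pumping length p.
Choose w = 0^p 1^{p+p!+2}. Since p ≠ (p+p!+2)-2 = p+p!, w ∈ L; and |w| ≥ p.
By the pumping lemma, w = xyz with |xy| ≤ p and |y| ≥ 1.
The first p characters of w are 0's, so xy (and hence y) consists only of 0's. Write y = 0^k, 1 ≤ k ≤ p.
Since 1 ≤ k ≤ p, k divides p!; set t = 1 + p!/k. Then xy^t z has p + (p!/k)·k = p + p! copies of 0. Now the 0-count is p+p! and (1-count)-2 = (p+p!+2)-2 = p+p!, so i ≠ j-2 fails. So xy^t z = 0^{p+p!} 1^{p+p!+2} ∉ L.
Contradiction. Therefore L is not regular.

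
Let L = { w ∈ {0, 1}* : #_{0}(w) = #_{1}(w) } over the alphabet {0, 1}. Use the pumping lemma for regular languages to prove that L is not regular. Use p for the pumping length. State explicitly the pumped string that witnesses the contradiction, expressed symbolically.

0^{p+k} 1^p

Assume L is regular; let p be its pumping constant.
Choose w = 0^p 1^p ∈ L with |w| = 2p ≥ p.
By the pumping lemma, w = xyz with |xy| ≤ p and |y| > 0.
Since the first p symbols of w are all 0's and |xy| ≤ p, y lies entirely in the leading 0-block: y = 0^k for some k with 1 ≤ k ≤ p.
Pump with i = 2: xy^2z = 0^{p+k} 1^p has p+k occurrences of 0 but only p of 1. Since k ≥ 1 the counts differ, so xy^2z ∉ L.
Contradiction. Therefore L is not regular.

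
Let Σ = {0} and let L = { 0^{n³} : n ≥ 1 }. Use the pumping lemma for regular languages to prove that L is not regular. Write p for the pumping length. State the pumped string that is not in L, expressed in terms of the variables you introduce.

0^{p³+k}

Assume L is regular; let p be its pumping constant.
Take w = 0^{p³} ∈ L with |w| = p³ ≥ p.
The pumping lemma gives a decomposition w = xyz where |xy| ≤ p and y is nonempty.
Then y = 0^k for some k with 1 ≤ k ≤ p.
Pump with i = 2: xy^2z = 0^{p³+k}. Since 1 ≤ k ≤ p, p³ < p³+k ≤ p³+p < p³+3p²+3p+1 = (p+1)³, so p³+k is not a perfect cube. So xy^2z ∉ L.
This contradicts the pumping lemma, so L is not regular.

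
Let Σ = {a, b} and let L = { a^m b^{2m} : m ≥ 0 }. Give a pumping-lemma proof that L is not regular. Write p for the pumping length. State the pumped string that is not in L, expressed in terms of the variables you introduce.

a^{p+k} b^{2p}

Assume L is regular. Let p be the pumping length given by the pumping lemma.
Take w = a^p b^{2p}. Then w ∈ L and |w| = 3p ≥ p.
The pumping lemma gives a decomposition w = xyz where |xy| ≤ p and y is nonempty.
Since the first p symbols of w are all a's and |xy| ≤ p, y lies entirely in the leading a-block: y = a^k for some k with 1 ≤ k ≤ p.
Pump with i = 2: xy^2z = a^{p+k} b^{2p}. For this to lie in L we would need 2p = 2(p+k), which forces k = 0. But k ≥ 1, so xy^2z ∉ L.
Contradiction. Therefore L is not regular.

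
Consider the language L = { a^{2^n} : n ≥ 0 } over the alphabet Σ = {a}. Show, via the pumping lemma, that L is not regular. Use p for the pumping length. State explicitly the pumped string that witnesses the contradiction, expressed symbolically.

a^{2^p+k}

Toward a contradiction, assume L is regular with pumping length p.
Take w = a^{2^p} ∈ L with |w| = 2^p ≥ p.
Write w = xyz as guaranteed by the lemma, with |xy| ≤ p and y is nonempty.
Then y = a^k for some k with 1 ≤ k ≤ p.
Pump with i = 2: xy^2z = a^{2^p+k}. Since 1 ≤ k ≤ p < 2^p, we have 2^p < 2^p+k < 2^{p+1}, so 2^p+k is not a power of 2. So xy^2z ∉ L.
This contradicts the pumping lemma, so L is not regular.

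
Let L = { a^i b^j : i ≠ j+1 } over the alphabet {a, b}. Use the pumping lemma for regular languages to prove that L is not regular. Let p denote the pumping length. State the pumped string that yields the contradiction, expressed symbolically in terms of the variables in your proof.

a^{p+p!} b^{p+p!-1}

Assume L is regular; let p be its pumping constant.
Choose w = a^p b^{p+p!-1}. Since p ≠ (p+p!-1)+1 = p+p!, w ∈ L; and |w| ≥ p.
Write w = xyz as guaranteed by the lemma, with |xy| ≤ p and |y| ≥ 1.
Since the first p symbols of w are all a's and |xy| ≤ p, y lies entirely in the leading a-block: y = a^k for some k with 1 ≤ k ≤ p.
Since 1 ≤ k ≤ p, k divides p!; set t = 1 + p!/k. Then xy^t z has p + (p!/k)·k = p + p! copies of a. Now the a-count is p+p! and (b-count)+1 = (p+p!-1)+1 = p+p!, so i ≠ j+1 fails. So xy^t z = a^{p+p!} b^{p+p!-1} ∉ L.
Contradiction. Therefore L is not regular.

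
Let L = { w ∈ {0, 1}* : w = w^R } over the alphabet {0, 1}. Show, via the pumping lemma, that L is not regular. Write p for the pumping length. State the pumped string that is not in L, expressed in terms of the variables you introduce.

0^{p+k} 1 0^p

Assume L is regular; let p be its pumping constant.
Take w = 0^p 1 0^p, a palindrome of length 2p+1 ≥ p.
Write w = xyz as guaranteed by the lemma, with |xy| ≤ p and |y| > 0.
The first p characters of w are 0's, so xy (and hence y) consists only of 0's. Write y = 0^k, 1 ≤ k ≤ p.
Pump with i = 2: xy^2z = 0^{p+k} 1 0^p. Its reverse is 0^p 1 0^{p+k}, which differs from xy^2z since k ≥ 1. So xy^2z is not a palindrome and xy^2z ∉ L.
This contradicts the pumping lemma, so L is not regular.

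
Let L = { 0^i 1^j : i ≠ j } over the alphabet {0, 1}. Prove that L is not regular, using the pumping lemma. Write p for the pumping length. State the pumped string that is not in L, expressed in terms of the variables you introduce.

Assume L is regular; let p be its pumping constant.
Choose w = 0^p 1^{p+p!}. Since p ≠ p+p!, w ∈ L; and |w| ≥ p.
Write w = xyz as guaranteed by the lemma, with |xy| ≤ p and |y| ≥ 1.
Because |xy| ≤ p and w begins with p copies of 0, we have y = 0^k with 1 ≤ k ≤ p.
Since 1 ≤ k ≤ p, k divides p!; set t = 1 + p!/k. Then xy^t z has p + (p!/k)·k = p + p! copies of 0. Now the 0-count equals the 1-count, so i ≠ j fails. So xy^t z = 0^{p+p!} 1^{p+p!} ∉ L.
This is a contradiction; hence L is not regular.

0^{p+p!} 1^{p+p!}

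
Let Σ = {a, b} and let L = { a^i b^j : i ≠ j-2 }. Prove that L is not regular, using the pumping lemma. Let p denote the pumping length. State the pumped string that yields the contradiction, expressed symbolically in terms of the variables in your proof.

Suppose for contradiction that L is regular, and let p be the pumping length.
Choose w = a^p b^{p+p!+2}. Since p ≠ (p+p!+2)-2 = p+p!, w ∈ L; and |w| ≥ p.
Write w = xyz as guaranteed by the lemma, with |xy| ≤ p and |y| ≥ 1.
Because |xy| ≤ p and w begins with p copies of a, we have y = a^k with 1 ≤ k ≤ p.
Since 1 ≤ k ≤ p, k divides p!; set t = 1 + p!/k. Then xy^t z has p + (p!/k)·k = p + p! copies of a. Now the a-count is p+p! and (b-count)-2 = (p+p!+2)-2 = p+p!, so i ≠ j-2 fails. So xy^t z = a^{p+p!} b^{p+p!+2} ∉ L.
This contradicts the pumping lemma, so L is not regular.

a^{p+p!} b^{p+p!+2}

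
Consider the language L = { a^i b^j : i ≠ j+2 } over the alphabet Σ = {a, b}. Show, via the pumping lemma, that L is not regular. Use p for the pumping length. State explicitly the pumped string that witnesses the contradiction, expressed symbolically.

a^{p+p!} b^{p+p!-2}

Assume L is regular. Let p be the pumping length given by the pumping lemma.
Choose w = a^p b^{p+p!-2}. Since p ≠ (p+p!-2)+2 = p+p!, w ∈ L; and |w| ≥ p.
Write w = xyz as guaranteed by the lemma, with |xy| ≤ p and |y| ≥ 1.
Since the first p symbols of w are all a's and |xy| ≤ p, y lies entirely in the leading a-block: y = a^k for some k with 1 ≤ k ≤ p.
Since 1 ≤ k ≤ p, k divides p!; set t = 1 + p!/k. Then xy^t z has p + (p!/k)·k = p + p! copies of a. Now the a-count is p+p! and (b-count)+2 = (p+p!-2)+2 = p+p!, so i ≠ j+2 fails. So xy^t z = a^{p+p!} b^{p+p!-2} ∉ L.
Contradiction. Therefore L is not regular.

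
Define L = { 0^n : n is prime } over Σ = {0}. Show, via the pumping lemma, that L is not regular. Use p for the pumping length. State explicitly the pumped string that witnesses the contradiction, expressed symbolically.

Toward a contradiction, assume L is regular with pumping length p.
Let q be a prime with q ≥ p+2 (infinitely many primes exist), and take w = 0^q ∈ L with |w| = q ≥ p.
The pumping lemma gives a decomposition w = xyz where |xy| ≤ p and |y| > 0.
Then y = 0^k for some k with 1 ≤ k ≤ p.
Since 1 ≤ k ≤ p, |xz| = q-k. Pump with i = q+1: |xy^{q+1}z| = (q-k)+(q+1)k = q+qk = q(1+k), which is composite (both factors ≥ 2). So xy^{q+1}z = 0^{q(1+k)} ∉ L.
This contradicts the pumping lemma, so L is not regular.

0^{q(1+k)}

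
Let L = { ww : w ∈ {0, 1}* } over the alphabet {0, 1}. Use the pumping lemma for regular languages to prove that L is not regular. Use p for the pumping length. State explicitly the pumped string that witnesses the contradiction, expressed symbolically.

0^{p+k} 1^p 0^p 1^p

Assume L is regular; let p be its pumping constant.
Take w = 0^p 1^p 0^p 1^p = uu where u = 0^p1^p; then w ∈ L and |w| = 4p ≥ p.
The pumping lemma gives a decomposition w = xyz where |xy| ≤ p and y is nonempty.
Since the first p symbols of w are all 0's and |xy| ≤ p, y lies entirely in the leading 0-block: y = 0^k for some k with 1 ≤ k ≤ p.
Pump with i = 2: xy^2z = 0^{p+k} 1^p 0^p 1^p, of length 4p+k. Suppose this equals vv. The string starts with 0 and ends with 1, so v does too; thus the boundary between the two copies of v is a 1→0 transition. There is exactly one such transition, at position 2p+k, so |v| = 2p+k and |vv| = 4p+2k ≠ 4p+k since k ≥ 1. So xy^2z ∉ L.
Contradiction. Therefore L is not regular.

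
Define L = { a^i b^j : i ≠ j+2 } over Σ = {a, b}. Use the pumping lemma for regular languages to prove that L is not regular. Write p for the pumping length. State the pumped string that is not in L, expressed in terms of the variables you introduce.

Assume L is regular. Let p be the pumping length given by the pumping lemma.
Choose w = a^p b^{p+p!-2}. Since p ≠ (p+p!-2)+2 = p+p!, w ∈ L; and |w| ≥ p.
By the pumping lemma, w = xyz with |xy| ≤ p and |y| > 0.
Because |xy| ≤ p and w begins with p copies of a, we have y = a^k with 1 ≤ k ≤ p.
Since 1 ≤ k ≤ p, k divides p!; set t = 1 + p!/k. Then xy^t z has p + (p!/k)·k = p + p! copies of a. Now the a-count is p+p! and (b-count)+2 = (p+p!-2)+2 = p+p!, so i ≠ j+2 fails. So xy^t z = a^{p+p!} b^{p+p!-2} ∉ L.
Contradiction. Therefore L is not regular.

a^{p+p!} b^{p+p!-2}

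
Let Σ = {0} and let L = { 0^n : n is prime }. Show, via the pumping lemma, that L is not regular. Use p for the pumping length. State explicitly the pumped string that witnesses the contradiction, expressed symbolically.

Assume L is regular. Let p be the pumping length given by the pumping lemma.
Let q be a prime with q ≥ p+2 (infinitely many primes exist), and take w = 0^q ∈ L with |w| = q ≥ p.
The pumping lemma gives a decomposition w = xyz where |xy| ≤ p and |y| ≥ 1.
Then y = 0^k for some k with 1 ≤ k ≤ p.
Since 1 ≤ k ≤ p, |xz| = q-k. Pump with i = q+1: |xy^{q+1}z| = (q-k)+(q+1)k = q+qk = q(1+k), which is composite (both factors ≥ 2). So xy^{q+1}z = 0^{q(1+k)} ∉ L.
Contradiction. Therefore L is not regular.

0^{q(1+k)}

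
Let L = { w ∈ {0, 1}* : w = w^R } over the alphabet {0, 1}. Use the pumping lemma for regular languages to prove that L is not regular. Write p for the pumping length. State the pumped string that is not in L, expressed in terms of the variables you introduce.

Toward a contradiction, assume L is regular with pumping length p.
Take w = 0^p 1 0^p, a palindrome of length 2p+1 ≥ p.
By the pumping lemma, w = xyz with |xy| ≤ p and y is nonempty.
The first p characters of w are 0's, so xy (and hence y) consists only of 0's. Write y = 0^k, 1 ≤ k ≤ p.
Pump with i = 2: xy^2z = 0^{p+k} 1 0^p. Its reverse is 0^p 1 0^{p+k}, which differs from xy^2z since k ≥ 1. So xy^2z is not a palindrome and xy^2z ∉ L.
Contradiction. Therefore L is not regular.

0^{p+k} 1 0^p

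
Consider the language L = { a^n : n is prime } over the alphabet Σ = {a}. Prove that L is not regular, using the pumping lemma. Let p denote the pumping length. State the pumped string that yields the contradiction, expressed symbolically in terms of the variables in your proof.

a^{q(1+k)}

Assume L is regular. Let p be the pumping length given by the pumping lemma.
Let q be a prime with q ≥ p+2 (infinitely many primes exist), and take w = a^q ∈ L with |w| = q ≥ p.
By the pumping lemma, w = xyz with |xy| ≤ p and |y| > 0.
Then y = a^k for some k with 1 ≤ k ≤ p.
Since 1 ≤ k ≤ p, |xz| = q-k. Pump with i = q+1: |xy^{q+1}z| = (q-k)+(q+1)k = q+qk = q(1+k), which is composite (both factors ≥ 2). So xy^{q+1}z = a^{q(1+k)} ∉ L.
This contradicts the pumping lemma, so L is not regular.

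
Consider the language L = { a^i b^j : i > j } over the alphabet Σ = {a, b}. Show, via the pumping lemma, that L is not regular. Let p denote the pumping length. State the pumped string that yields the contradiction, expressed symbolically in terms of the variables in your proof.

Toward a contradiction, assume L is regular with pumping length p.
Choose w = a^{p+1} b^p ∈ L, with |w| = 2p+1 ≥ p.
By the pumping lemma, w = xyz with |xy| ≤ p and y is nonempty.
The first p characters of w are a's, so xy (and hence y) consists only of a's. Write y = a^k, 1 ≤ k ≤ p.
Consider xy^0z = xz = a^{p+1-k} b^p. Since k ≥ 1, the a-count p+1-k is at most p, so i > j fails; thus xz ∉ L.
Contradiction. Therefore L is not regular.

a^{p+1-k} b^p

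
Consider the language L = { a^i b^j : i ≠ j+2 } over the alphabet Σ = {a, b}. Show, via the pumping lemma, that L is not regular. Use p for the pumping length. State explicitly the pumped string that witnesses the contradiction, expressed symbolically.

Assume L is regular; let p be its pumping constant.
Choose w = a^p b^{p+p!-2}. Since p ≠ (p+p!-2)+2 = p+p!, w ∈ L; and |w| ≥ p.
The pumping lemma gives a decomposition w = xyz where |xy| ≤ p and |y| > 0.
Since the first p symbols of w are all a's and |xy| ≤ p, y lies entirely in the leading a-block: y = a^k for some k with 1 ≤ k ≤ p.
Since 1 ≤ k ≤ p, k divides p!; set t = 1 + p!/k. Then xy^t z has p + (p!/k)·k = p + p! copies of a. Now the a-count is p+p! and (b-count)+2 = (p+p!-2)+2 = p+p!, so i ≠ j+2 fails. So xy^t z = a^{p+p!} b^{p+p!-2} ∉ L.
Contradiction. Therefore L is not regular.

a^{p+p!} b^{p+p!-2}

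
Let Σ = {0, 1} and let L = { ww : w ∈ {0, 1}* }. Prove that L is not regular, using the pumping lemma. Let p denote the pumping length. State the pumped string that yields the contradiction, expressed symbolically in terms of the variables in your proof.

Suppose for contradiction that L is regular, and let p be the pumping length.
Take w = 0^p 1^p 0^p 1^p = uu where u = 0^p1^p; then w ∈ L and |w| = 4p ≥ p.
The pumping lemma gives a decomposition w = xyz where |xy| ≤ p and |y| ≥ 1.
Since the first p symbols of w are all 0's and |xy| ≤ p, y lies entirely in the leading 0-block: y = 0^k for some k with 1 ≤ k ≤ p.
Pump with i = 2: xy^2z = 0^{p+k} 1^p 0^p 1^p, of length 4p+k. Suppose this equals vv. The string starts with 0 and ends with 1, so v does too; thus the boundary between the two copies of v is a 1→0 transition. There is exactly one such transition, at position 2p+k, so |v| = 2p+k and |vv| = 4p+2k ≠ 4p+k since k ≥ 1. So xy^2z ∉ L.
This is a contradiction; hence L is not regular.

0^{p+k} 1^p 0^p 1^p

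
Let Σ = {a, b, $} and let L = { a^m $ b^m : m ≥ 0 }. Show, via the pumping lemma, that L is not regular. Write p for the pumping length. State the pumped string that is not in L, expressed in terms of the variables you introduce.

a^{p+k} $ b^p

Assume L is regular. Let p be the pumping length given by the pumping lemma.
Take w = a^p $ b^p ∈ L with |w| = 2p+1 ≥ p.
Write w = xyz as guaranteed by the lemma, with |xy| ≤ p and y is nonempty.
Because |xy| ≤ p and w begins with p copies of a, we have y = a^k with 1 ≤ k ≤ p.
Pump with i = 2: xy^2z = a^{p+k} $ b^p, which would require p+k = p. But k ≥ 1, so xy^2z ∉ L.
This contradicts the pumping lemma, so L is not regular.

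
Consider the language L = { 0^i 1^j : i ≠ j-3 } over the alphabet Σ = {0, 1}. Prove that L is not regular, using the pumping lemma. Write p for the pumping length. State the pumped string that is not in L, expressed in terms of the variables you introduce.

Toward a contradiction, assume L is regular with pumping length p.
Choose w = 0^p 1^{p+p!+3}. Since p ≠ (p+p!+3)-3 = p+p!, w ∈ L; and |w| ≥ p.
By the pumping lemma, w = xyz with |xy| ≤ p and y is nonempty.
Because |xy| ≤ p and w begins with p copies of 0, we have y = 0^k with 1 ≤ k ≤ p.
Since 1 ≤ k ≤ p, k divides p!; set t = 1 + p!/k. Then xy^t z has p + (p!/k)·k = p + p! copies of 0. Now the 0-count is p+p! and (1-count)-3 = (p+p!+3)-3 = p+p!, so i ≠ j-3 fails. So xy^t z = 0^{p+p!} 1^{p+p!+3} ∉ L.
This is a contradiction; hence L is not regular.

0^{p+p!} 1^{p+p!+3}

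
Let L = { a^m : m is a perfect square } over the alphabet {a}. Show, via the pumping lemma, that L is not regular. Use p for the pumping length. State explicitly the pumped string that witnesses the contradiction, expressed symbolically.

Suppose for contradiction that L is regular, and let p be the pumping length.
Take w = a^{p²} ∈ L with |w| = p² ≥ p.
The pumping lemma gives a decomposition w = xyz where |xy| ≤ p and |y| ≥ 1.
Then y = a^k for some k with 1 ≤ k ≤ p.
Pump with i = 2: xy^2z = a^{p²+k}. Since 1 ≤ k ≤ p, p² < p²+k ≤ p²+p < (p+1)², so p²+k lies strictly between consecutive squares and is not a perfect square. So xy^2z ∉ L.
Contradiction. Therefore L is not regular.

a^{p²+k}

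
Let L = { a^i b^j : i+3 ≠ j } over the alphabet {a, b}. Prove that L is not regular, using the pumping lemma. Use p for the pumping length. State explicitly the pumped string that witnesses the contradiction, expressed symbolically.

Assume L is regular; let p be its pumping constant.
Choose w = a^p b^{p+p!+3}. Since p ≠ (p+p!+3)-3 = p+p!, w ∈ L; and |w| ≥ p.
Write w = xyz as guaranteed by the lemma, with |xy| ≤ p and |y| > 0.
Since the first p symbols of w are all a's and |xy| ≤ p, y lies entirely in the leading a-block: y = a^k for some k with 1 ≤ k ≤ p.
Since 1 ≤ k ≤ p, k divides p!; set t = 1 + p!/k. Then xy^t z has p + (p!/k)·k = p + p! copies of a. Now the a-count is p+p! and (b-count)-3 = (p+p!+3)-3 = p+p!, so i+3 ≠ j fails. So xy^t z = a^{p+p!} b^{p+p!+3} ∉ L.
Contradiction. Therefore L is not regular.

a^{p+p!} b^{p+p!+3}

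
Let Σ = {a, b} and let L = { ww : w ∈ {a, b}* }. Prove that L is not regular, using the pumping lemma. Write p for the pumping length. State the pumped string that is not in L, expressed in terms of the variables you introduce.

Suppose for contradiction that L is regular, and let p be the pumping length.
Take w = a^p b^p a^p b^p = uu where u = a^pb^p; then w ∈ L and |w| = 4p ≥ p.
By the pumping lemma, w = xyz with |xy| ≤ p and |y| ≥ 1.
The first p characters of w are a's, so xy (and hence y) consists only of a's. Write y = a^k, 1 ≤ k ≤ p.
Pump with i = 2: xy^2z = a^{p+k} b^p a^p b^p, of length 4p+k. Suppose this equals vv. The string starts with a and ends with b, so v does too; thus the boundary between the two copies of v is a b→a transition. There is exactly one such transition, at position 2p+k, so |v| = 2p+k and |vv| = 4p+2k ≠ 4p+k since k ≥ 1. So xy^2z ∉ L.
This is a contradiction; hence L is not regular.

a^{p+k} b^p a^p b^p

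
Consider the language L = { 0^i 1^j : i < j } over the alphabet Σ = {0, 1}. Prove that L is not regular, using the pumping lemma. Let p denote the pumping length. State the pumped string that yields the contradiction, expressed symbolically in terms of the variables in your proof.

Toward a contradiction, assume L is regular with pumping length p.
Choose w = 0^p 1^{p+1} ∈ L, with |w| = 2p+1 ≥ p.
The pumping lemma gives a decomposition w = xyz where |xy| ≤ p and |y| > 0.
Because |xy| ≤ p and w begins with p copies of 0, we have y = 0^k with 1 ≤ k ≤ p.
Consider xy^2z = 0^{p+k} 1^{p+1}. Since k ≥ 1, the 0-count p+k is at least p+1, so i < j fails; thus xy^2z ∉ L.
Contradiction. Therefore L is not regular.

0^{p+k} 1^{p+1}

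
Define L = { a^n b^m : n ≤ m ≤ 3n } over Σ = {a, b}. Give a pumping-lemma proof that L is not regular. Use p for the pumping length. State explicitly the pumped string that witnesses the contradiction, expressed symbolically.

Assume L is regular; let p be its pumping constant.
Take w = a^p b^p ∈ L (since p ≤ p ≤ 3p), with |w| = 2p ≥ p.
Write w = xyz as guaranteed by the lemma, with |xy| ≤ p and |y| > 0.
The first p characters of w are a's, so xy (and hence y) consists only of a's. Write y = a^k, 1 ≤ k ≤ p.
Pump with i = 2: xy^2z = a^{p+k} b^p. Now n = p+k > p = m, so the condition n ≤ m fails. Thus xy^2z ∉ L.
This contradicts the pumping lemma, so L is not regular.

a^{p+k} b^p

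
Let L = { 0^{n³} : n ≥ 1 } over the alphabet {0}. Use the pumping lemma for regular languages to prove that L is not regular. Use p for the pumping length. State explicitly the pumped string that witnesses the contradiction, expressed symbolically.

Toward a contradiction, assume L is regular with pumping length p.
Take w = 0^{p³} ∈ L with |w| = p³ ≥ p.
Write w = xyz as guaranteed by the lemma, with |xy| ≤ p and y is nonempty.
Then y = 0^k for some k with 1 ≤ k ≤ p.
Pump with i = 2: xy^2z = 0^{p³+k}. Since 1 ≤ k ≤ p, p³ < p³+k ≤ p³+p < p³+3p²+3p+1 = (p+1)³, so p³+k is not a perfect cube. So xy^2z ∉ L.
This is a contradiction; hence L is not regular.

0^{p³+k}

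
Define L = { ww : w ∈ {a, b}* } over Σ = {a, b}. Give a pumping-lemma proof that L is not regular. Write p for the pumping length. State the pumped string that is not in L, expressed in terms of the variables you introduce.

a^{p+k} b^p a^p b^p

Suppose for contradiction that L is regular, and let p be the pumping length.
Take w = a^p b^p a^p b^p = uu where u = a^pb^p; then w ∈ L and |w| = 4p ≥ p.
By the pumping lemma, w = xyz with |xy| ≤ p and y is nonempty.
The first p characters of w are a's, so xy (and hence y) consists only of a's. Write y = a^k, 1 ≤ k ≤ p.
Pump with i = 2: xy^2z = a^{p+k} b^p a^p b^p, of length 4p+k. Suppose this equals vv. The string starts with a and ends with b, so v does too; thus the boundary between the two copies of v is a b→a transition. There is exactly one such transition, at position 2p+k, so |v| = 2p+k and |vv| = 4p+2k ≠ 4p+k since k ≥ 1. So xy^2z ∉ L.
Contradiction. Therefore L is not regular.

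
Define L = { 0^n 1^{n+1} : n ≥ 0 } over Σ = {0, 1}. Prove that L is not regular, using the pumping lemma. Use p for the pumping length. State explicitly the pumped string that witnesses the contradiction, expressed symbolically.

Assume L is regular; let p be its pumping constant.
Let w = 0^p 1^{p+1} ∈ L; note |w| = 2p+1 ≥ p.
By the pumping lemma, w = xyz with |xy| ≤ p and |y| > 0.
Because |xy| ≤ p and w begins with p copies of 0, we have y = 0^k with 1 ≤ k ≤ p.
Pump with i = 2: xy^2z = 0^{p+k} 1^{p+1}. For this to lie in L we would need p+1 = (p+k)+1, which forces k = 0. But k ≥ 1, so xy^2z ∉ L.
This contradicts the pumping lemma, so L is not regular.

0^{p+k} 1^{p+1}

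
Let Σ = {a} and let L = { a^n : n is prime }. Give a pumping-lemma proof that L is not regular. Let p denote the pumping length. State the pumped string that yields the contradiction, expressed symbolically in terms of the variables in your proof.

Toward a contradiction, assume L is regular with pumping length p.
Let q be a prime with q ≥ p+2 (infinitely many primes exist), and take w = a^q ∈ L with |w| = q ≥ p.
The pumping lemma gives a decomposition w = xyz where |xy| ≤ p and |y| ≥ 1.
Then y = a^k for some k with 1 ≤ k ≤ p.
Since 1 ≤ k ≤ p, |xz| = q-k. Pump with i = q+1: |xy^{q+1}z| = (q-k)+(q+1)k = q+qk = q(1+k), which is composite (both factors ≥ 2). So xy^{q+1}z = a^{q(1+k)} ∉ L.
This contradicts the pumping lemma, so L is not regular.

a^{q(1+k)}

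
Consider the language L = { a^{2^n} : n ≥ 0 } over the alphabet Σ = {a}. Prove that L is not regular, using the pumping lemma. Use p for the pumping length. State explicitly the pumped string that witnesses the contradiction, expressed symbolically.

Suppose for contradiction that L is regular, and let p be the pumping length.
Take w = a^{2^p} ∈ L with |w| = 2^p ≥ p.
Write w = xyz as guaranteed by the lemma, with |xy| ≤ p and y is nonempty.
Then y = a^k for some k with 1 ≤ k ≤ p.
Pump with i = 2: xy^2z = a^{2^p+k}. Since 1 ≤ k ≤ p < 2^p, we have 2^p < 2^p+k < 2^{p+1}, so 2^p+k is not a power of 2. So xy^2z ∉ L.
Contradiction. Therefore L is not regular.

a^{2^p+k}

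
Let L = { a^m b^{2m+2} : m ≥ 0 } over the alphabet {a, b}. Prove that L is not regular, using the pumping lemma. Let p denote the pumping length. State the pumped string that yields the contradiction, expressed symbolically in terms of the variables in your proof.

Assume L is regular. Let p be the pumping length given by the pumping lemma.
Take w = a^p b^{2p+2}. Then w ∈ L and |w| = 3p+2 ≥ p.
Write w = xyz as guaranteed by the lemma, with |xy| ≤ p and |y| > 0.
The first p characters of w are a's, so xy (and hence y) consists only of a's. Write y = a^k, 1 ≤ k ≤ p.
Pump with i = 2: xy^2z = a^{p+k} b^{2p+2}. For this to lie in L we would need 2p+2 = 2(p+k)+2, which forces k = 0. But k ≥ 1, so xy^2z ∉ L.
This contradicts the pumping lemma, so L is not regular.

a^{p+k} b^{2p+2}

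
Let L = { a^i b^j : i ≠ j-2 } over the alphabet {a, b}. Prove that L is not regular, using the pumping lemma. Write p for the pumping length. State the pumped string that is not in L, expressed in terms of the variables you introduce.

Toward a contradiction, assume L is regular with pumping length p.
Choose w = a^p b^{p+p!+2}. Since p ≠ (p+p!+2)-2 = p+p!, w ∈ L; and |w| ≥ p.
Write w = xyz as guaranteed by the lemma, with |xy| ≤ p and |y| > 0.
Because |xy| ≤ p and w begins with p copies of a, we have y = a^k with 1 ≤ k ≤ p.
Since 1 ≤ k ≤ p, k divides p!; set t = 1 + p!/k. Then xy^t z has p + (p!/k)·k = p + p! copies of a. Now the a-count is p+p! and (b-count)-2 = (p+p!+2)-2 = p+p!, so i ≠ j-2 fails. So xy^t z = a^{p+p!} b^{p+p!+2} ∉ L.
Contradiction. Therefore L is not regular.

a^{p+p!} b^{p+p!+2}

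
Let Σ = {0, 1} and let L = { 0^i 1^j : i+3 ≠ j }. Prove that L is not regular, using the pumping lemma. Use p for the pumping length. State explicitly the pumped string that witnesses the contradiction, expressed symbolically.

Toward a contradiction, assume L is regular with pumping length p.
Choose w = 0^p 1^{p+p!+3}. Since p ≠ (p+p!+3)-3 = p+p!, w ∈ L; and |w| ≥ p.
Write w = xyz as guaranteed by the lemma, with |xy| ≤ p and |y| ≥ 1.
Since the first p symbols of w are all 0's and |xy| ≤ p, y lies entirely in the leading 0-block: y = 0^k for some k with 1 ≤ k ≤ p.
Since 1 ≤ k ≤ p, k divides p!; set t = 1 + p!/k. Then xy^t z has p + (p!/k)·k = p + p! copies of 0. Now the 0-count is p+p! and (1-count)-3 = (p+p!+3)-3 = p+p!, so i+3 ≠ j fails. So xy^t z = 0^{p+p!} 1^{p+p!+3} ∉ L.
This contradicts the pumping lemma, so L is not regular.

0^{p+p!} 1^{p+p!+3}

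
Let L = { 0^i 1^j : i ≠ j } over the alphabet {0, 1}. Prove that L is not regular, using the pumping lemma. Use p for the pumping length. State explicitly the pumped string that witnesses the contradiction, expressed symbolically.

0^{p+p!} 1^{p+p!}

Assume L is regular; let p be its pumping constant.
Choose w = 0^p 1^{p+p!}. Since p ≠ p+p!, w ∈ L; and |w| ≥ p.
By the pumping lemma, w = xyz with |xy| ≤ p and |y| > 0.
Because |xy| ≤ p and w begins with p copies of 0, we have y = 0^k with 1 ≤ k ≤ p.
Since 1 ≤ k ≤ p, k divides p!; set t = 1 + p!/k. Then xy^t z has p + (p!/k)·k = p + p! copies of 0. Now the 0-count equals the 1-count, so i ≠ j fails. So xy^t z = 0^{p+p!} 1^{p+p!} ∉ L.
This is a contradiction; hence L is not regular.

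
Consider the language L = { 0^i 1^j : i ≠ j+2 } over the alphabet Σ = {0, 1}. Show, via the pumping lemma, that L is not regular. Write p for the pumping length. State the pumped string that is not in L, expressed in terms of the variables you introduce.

0^{p+p!} 1^{p+p!-2}

Suppose for contradiction that L is regular, and let p be the pumping length.
Choose w = 0^p 1^{p+p!-2}. Since p ≠ (p+p!-2)+2 = p+p!, w ∈ L; and |w| ≥ p.
The pumping lemma gives a decomposition w = xyz where |xy| ≤ p and |y| ≥ 1.
Because |xy| ≤ p and w begins with p copies of 0, we have y = 0^k with 1 ≤ k ≤ p.
Since 1 ≤ k ≤ p, k divides p!; set t = 1 + p!/k. Then xy^t z has p + (p!/k)·k = p + p! copies of 0. Now the 0-count is p+p! and (1-count)+2 = (p+p!-2)+2 = p+p!, so i ≠ j+2 fails. So xy^t z = 0^{p+p!} 1^{p+p!-2} ∉ L.
This is a contradiction; hence L is not regular.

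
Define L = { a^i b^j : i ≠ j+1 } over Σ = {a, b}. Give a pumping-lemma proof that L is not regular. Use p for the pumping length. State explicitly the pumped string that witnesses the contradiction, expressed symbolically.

Assume L is regular. Let p be the pumping length given by the pumping lemma.
Choose w = a^p b^{p+p!-1}. Since p ≠ (p+p!-1)+1 = p+p!, w ∈ L; and |w| ≥ p.
The pumping lemma gives a decomposition w = xyz where |xy| ≤ p and |y| ≥ 1.
The first p characters of w are a's, so xy (and hence y) consists only of a's. Write y = a^k, 1 ≤ k ≤ p.
Since 1 ≤ k ≤ p, k divides p!; set t = 1 + p!/k. Then xy^t z has p + (p!/k)·k = p + p! copies of a. Now the a-count is p+p! and (b-count)+1 = (p+p!-1)+1 = p+p!, so i ≠ j+1 fails. So xy^t z = a^{p+p!} b^{p+p!-1} ∉ L.
This contradicts the pumping lemma, so L is not regular.

a^{p+p!} b^{p+p!-1}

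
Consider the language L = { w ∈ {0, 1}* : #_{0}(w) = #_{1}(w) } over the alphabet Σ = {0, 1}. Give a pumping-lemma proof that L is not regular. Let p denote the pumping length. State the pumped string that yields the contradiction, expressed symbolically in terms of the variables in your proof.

0^{p+k} 1^p

Suppose for contradiction that L is regular, and let p be the pumping length.
Choose w = 0^p 1^p ∈ L with |w| = 2p ≥ p.
The pumping lemma gives a decomposition w = xyz where |xy| ≤ p and y is nonempty.
The first p characters of w are 0's, so xy (and hence y) consists only of 0's. Write y = 0^k, 1 ≤ k ≤ p.
Pump with i = 2: xy^2z = 0^{p+k} 1^p has p+k occurrences of 0 but only p of 1. Since k ≥ 1 the counts differ, so xy^2z ∉ L.
This is a contradiction; hence L is not regular.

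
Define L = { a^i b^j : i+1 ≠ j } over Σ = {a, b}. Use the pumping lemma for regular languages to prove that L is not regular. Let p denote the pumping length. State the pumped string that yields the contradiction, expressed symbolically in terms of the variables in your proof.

Assume L is regular. Let p be the pumping length given by the pumping lemma.
Choose w = a^p b^{p+p!+1}. Since p ≠ (p+p!+1)-1 = p+p!, w ∈ L; and |w| ≥ p.
Write w = xyz as guaranteed by the lemma, with |xy| ≤ p and |y| > 0.
Because |xy| ≤ p and w begins with p copies of a, we have y = a^k with 1 ≤ k ≤ p.
Since 1 ≤ k ≤ p, k divides p!; set t = 1 + p!/k. Then xy^t z has p + (p!/k)·k = p + p! copies of a. Now the a-count is p+p! and (b-count)-1 = (p+p!+1)-1 = p+p!, so i+1 ≠ j fails. So xy^t z = a^{p+p!} b^{p+p!+1} ∉ L.
This contradicts the pumping lemma, so L is not regular.

a^{p+p!} b^{p+p!+1}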